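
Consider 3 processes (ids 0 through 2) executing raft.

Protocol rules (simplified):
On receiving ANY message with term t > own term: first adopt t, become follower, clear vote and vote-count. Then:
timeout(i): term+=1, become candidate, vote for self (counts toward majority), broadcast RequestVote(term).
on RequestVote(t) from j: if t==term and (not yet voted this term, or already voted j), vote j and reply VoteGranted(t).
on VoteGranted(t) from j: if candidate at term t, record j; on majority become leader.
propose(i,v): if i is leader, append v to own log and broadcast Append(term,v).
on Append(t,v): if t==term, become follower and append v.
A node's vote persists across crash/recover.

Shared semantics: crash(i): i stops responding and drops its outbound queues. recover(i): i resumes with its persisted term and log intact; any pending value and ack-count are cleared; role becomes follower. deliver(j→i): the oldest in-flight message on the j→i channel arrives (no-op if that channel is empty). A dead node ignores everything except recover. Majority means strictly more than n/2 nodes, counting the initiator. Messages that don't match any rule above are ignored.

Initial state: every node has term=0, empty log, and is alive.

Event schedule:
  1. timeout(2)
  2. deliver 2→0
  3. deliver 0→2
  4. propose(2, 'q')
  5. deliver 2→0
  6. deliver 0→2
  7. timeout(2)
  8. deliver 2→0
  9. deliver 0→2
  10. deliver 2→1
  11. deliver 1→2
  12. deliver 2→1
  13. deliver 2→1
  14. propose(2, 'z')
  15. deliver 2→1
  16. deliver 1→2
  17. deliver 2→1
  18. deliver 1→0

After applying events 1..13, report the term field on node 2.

step 1 timeout(2): 2={cand,t=1,log=-}
step 2 deliver 2→0: 0={foll,t=1,log=-}
step 3 deliver 0→2: 2={lead,t=1,log=-}
step 4 propose(2,'q'): 2={lead,t=1,log=q}
step 5 deliver 2→0: 0={foll,t=1,log=q}
step 6 deliver 0→2: —
step 7 timeout(2): 2={cand,t=2,log=q}
step 8 deliver 2→0: 0={foll,t=2,log=q}
step 9 deliver 0→2: 2={lead,t=2,log=q}
step 10 deliver 2→1: 1={foll,t=1,log=-}
step 11 deliver 1→2: —
step 12 deliver 2→1: 1={foll,t=1,log=q}
step 13 deliver 2→1: 1={foll,t=2,log=q}

2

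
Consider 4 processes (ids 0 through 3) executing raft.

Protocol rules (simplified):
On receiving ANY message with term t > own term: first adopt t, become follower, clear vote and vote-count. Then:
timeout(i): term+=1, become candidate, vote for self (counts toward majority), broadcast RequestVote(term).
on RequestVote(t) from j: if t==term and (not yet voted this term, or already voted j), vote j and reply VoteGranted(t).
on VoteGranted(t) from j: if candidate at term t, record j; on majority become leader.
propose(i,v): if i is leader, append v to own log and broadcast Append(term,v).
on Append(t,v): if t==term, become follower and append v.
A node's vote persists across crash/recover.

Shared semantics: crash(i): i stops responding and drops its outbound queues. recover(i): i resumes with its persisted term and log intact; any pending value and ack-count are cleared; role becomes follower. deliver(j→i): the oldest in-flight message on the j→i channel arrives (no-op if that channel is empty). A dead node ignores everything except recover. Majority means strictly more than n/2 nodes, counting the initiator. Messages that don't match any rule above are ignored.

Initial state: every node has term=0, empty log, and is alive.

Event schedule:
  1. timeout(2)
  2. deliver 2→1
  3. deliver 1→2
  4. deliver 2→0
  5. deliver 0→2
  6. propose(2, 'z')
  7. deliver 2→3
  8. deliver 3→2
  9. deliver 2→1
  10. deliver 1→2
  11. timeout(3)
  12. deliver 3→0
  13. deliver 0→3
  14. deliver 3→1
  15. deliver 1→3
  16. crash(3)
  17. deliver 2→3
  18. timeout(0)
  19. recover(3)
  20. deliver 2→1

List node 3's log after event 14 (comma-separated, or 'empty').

empty

step 1 timeout(2): 2={cand,t=1,log=-}
step 2 deliver 2→1: 1={foll,t=1,log=-}
step 3 deliver 1→2: —
step 4 deliver 2→0: 0={foll,t=1,log=-}
step 5 deliver 0→2: 2={lead,t=1,log=-}
step 6 propose(2,'z'): 2={lead,t=1,log=z}
step 7 deliver 2→3: 3={foll,t=1,log=-}
step 8 deliver 3→2: —
step 9 deliver 2→1: 1={foll,t=1,log=z}
step 10 deliver 1→2: —
step 11 timeout(3): 3={cand,t=2,log=-}
step 12 deliver 3→0: 0={foll,t=2,log=-}
step 13 deliver 0→3: —
step 14 deliver 3→1: 1={foll,t=2,log=z}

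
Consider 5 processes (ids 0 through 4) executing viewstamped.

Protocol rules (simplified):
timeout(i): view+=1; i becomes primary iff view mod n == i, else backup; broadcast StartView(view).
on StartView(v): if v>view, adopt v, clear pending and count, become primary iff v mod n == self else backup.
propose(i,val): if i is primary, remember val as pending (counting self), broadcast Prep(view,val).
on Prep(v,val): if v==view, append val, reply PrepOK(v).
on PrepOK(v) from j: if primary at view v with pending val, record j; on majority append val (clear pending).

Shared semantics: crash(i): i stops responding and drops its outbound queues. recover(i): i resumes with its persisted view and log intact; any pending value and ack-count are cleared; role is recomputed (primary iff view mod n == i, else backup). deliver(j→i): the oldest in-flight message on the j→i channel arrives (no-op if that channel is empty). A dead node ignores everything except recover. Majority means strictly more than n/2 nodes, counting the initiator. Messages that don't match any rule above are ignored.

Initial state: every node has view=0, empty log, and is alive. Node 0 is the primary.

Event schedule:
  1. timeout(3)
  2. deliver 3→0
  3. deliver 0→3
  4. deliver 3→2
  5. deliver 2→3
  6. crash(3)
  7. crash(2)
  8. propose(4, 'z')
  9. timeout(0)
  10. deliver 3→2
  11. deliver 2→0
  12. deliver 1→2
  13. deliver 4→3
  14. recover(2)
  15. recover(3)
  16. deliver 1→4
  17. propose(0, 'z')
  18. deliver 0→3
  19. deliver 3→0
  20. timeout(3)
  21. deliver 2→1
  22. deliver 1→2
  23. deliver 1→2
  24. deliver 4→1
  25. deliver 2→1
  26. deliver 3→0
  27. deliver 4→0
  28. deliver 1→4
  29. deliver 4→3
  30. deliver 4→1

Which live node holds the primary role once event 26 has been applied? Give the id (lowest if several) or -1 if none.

step 1 timeout(3): 3={back,v=1,log=-}
step 2 deliver 3→0: 0={back,v=1,log=-}
step 3 deliver 0→3: —
step 4 deliver 3→2: 2={back,v=1,log=-}
step 5 deliver 2→3: —
step 6 crash(3): 3={✗back,v=1,log=-}
step 7 crash(2): 2={✗back,v=1,log=-}
step 8 propose(4,'z'): —
step 9 timeout(0): 0={back,v=2,log=-}
step 10 deliver 3→2: —
step 11 deliver 2→0: —
step 12 deliver 1→2: —
step 13 deliver 4→3: —
step 14 recover(2): 2={back,v=1,log=-}
step 15 recover(3): 3={back,v=1,log=-}
step 16 deliver 1→4: —
step 17 propose(0,'z'): —
step 18 deliver 0→3: 3={back,v=2,log=-}
step 19 deliver 3→0: —
step 20 timeout(3): 3={prim,v=3,log=-}
step 21 deliver 2→1: —
step 22 deliver 1→2: —
step 23 deliver 1→2: —
step 24 deliver 4→1: —
step 25 deliver 2→1: —
step 26 deliver 3→0: 0={back,v=3,log=-}

3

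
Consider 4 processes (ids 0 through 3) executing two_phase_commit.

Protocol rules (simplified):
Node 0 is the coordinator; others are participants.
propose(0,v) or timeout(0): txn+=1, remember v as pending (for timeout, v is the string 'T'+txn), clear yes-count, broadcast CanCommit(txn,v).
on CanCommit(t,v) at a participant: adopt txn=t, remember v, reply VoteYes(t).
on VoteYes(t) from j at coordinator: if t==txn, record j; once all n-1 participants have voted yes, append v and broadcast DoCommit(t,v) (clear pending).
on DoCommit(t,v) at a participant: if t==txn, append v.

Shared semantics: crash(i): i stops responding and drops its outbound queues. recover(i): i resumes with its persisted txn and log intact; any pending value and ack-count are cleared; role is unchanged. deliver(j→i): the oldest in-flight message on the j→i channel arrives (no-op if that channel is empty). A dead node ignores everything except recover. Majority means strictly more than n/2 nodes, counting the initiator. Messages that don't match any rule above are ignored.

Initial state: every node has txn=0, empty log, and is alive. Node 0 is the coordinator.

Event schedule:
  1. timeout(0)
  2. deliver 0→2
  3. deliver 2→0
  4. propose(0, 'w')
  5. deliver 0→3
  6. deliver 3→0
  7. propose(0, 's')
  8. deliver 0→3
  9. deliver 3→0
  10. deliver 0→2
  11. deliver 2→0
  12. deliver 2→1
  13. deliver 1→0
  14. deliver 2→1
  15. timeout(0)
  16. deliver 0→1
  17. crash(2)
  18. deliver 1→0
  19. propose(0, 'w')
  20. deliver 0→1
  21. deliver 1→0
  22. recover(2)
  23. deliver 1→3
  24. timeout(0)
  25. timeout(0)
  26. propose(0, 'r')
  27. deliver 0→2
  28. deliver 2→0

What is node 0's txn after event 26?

1. timeout(0):  <0:coor t1 ->
2. deliver 0→2:  <2:part t1 ->
3. deliver 2→0:  nop
4. propose(0,'w'):  <0:coor t2 ->
5. deliver 0→3:  <3:part t1 ->
6. deliver 3→0:  nop
7. propose(0,'s'):  <0:coor t3 ->
8. deliver 0→3:  <3:part t2 ->
9. deliver 3→0:  nop
10. deliver 0→2:  <2:part t2 ->
11. deliver 2→0:  nop
12. deliver 2→1:  nop
13. deliver 1→0:  nop
14. deliver 2→1:  nop
15. timeout(0):  <0:coor t4 ->
16. deliver 0→1:  <1:part t1 ->
17. crash(2):  <2:✗part t2 ->
18. deliver 1→0:  nop
19. propose(0,'w'):  <0:coor t5 ->
20. deliver 0→1:  <1:part t2 ->
21. deliver 1→0:  nop
22. recover(2):  <2:part t2 ->
23. deliver 1→3:  nop
24. timeout(0):  <0:coor t6 ->
25. timeout(0):  <0:coor t7 ->
26. propose(0,'r'):  <0:coor t8 ->

8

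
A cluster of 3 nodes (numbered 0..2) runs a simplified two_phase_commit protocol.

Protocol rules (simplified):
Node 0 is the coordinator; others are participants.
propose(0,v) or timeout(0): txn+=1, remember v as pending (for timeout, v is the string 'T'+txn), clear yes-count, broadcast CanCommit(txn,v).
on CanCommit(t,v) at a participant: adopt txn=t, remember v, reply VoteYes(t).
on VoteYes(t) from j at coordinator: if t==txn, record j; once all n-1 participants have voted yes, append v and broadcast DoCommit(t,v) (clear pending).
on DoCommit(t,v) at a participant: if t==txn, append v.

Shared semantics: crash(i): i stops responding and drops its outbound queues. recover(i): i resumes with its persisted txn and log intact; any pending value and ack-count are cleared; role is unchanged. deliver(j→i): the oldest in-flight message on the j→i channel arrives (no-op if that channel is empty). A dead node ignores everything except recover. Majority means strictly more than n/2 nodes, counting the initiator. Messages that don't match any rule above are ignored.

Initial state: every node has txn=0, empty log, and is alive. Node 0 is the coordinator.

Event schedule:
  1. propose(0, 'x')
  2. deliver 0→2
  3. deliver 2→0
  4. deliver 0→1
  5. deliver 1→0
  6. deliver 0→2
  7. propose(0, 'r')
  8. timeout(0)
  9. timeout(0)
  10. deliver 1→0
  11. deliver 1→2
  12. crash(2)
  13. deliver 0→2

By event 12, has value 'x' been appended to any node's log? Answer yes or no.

yes

e1 propose(0,'x'): 0[coor,t=1,-]
e2 deliver 0→2: 2[part,t=1,-]
e3 deliver 2→0: ·
e4 deliver 0→1: 1[part,t=1,-]
e5 deliver 1→0: 0[coor,t=1,x]
e6 deliver 0→2: 2[part,t=1,x]
e7 propose(0,'r'): 0[coor,t=2,x]
e8 timeout(0): 0[coor,t=3,x]
e9 timeout(0): 0[coor,t=4,x]
e10 deliver 1→0: ·
e11 deliver 1→2: ·
e12 crash(2): 2[✗part,t=1,x]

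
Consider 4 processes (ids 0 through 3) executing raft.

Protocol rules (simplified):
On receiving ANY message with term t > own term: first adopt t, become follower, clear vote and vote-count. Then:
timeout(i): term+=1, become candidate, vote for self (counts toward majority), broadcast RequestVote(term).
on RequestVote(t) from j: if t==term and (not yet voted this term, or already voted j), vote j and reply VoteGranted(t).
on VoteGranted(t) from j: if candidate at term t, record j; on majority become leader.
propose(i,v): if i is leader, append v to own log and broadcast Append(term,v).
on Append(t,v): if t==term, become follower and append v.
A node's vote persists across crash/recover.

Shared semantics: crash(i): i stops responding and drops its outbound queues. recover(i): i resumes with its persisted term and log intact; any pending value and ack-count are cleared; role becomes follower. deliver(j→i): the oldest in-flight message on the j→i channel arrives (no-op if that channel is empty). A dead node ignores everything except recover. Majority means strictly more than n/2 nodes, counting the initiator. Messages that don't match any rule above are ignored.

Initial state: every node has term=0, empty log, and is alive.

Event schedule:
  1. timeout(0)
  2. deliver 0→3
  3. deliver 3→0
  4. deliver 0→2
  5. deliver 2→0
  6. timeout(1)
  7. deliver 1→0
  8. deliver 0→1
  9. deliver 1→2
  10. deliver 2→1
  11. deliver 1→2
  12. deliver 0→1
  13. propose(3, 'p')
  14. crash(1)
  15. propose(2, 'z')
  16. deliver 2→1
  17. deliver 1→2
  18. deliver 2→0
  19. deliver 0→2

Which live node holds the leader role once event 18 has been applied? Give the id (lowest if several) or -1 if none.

e1 timeout(0): 0[cand,t=1,-]
e2 deliver 0→3: 3[foll,t=1,-]
e3 deliver 3→0: ·
e4 deliver 0→2: 2[foll,t=1,-]
e5 deliver 2→0: 0[lead,t=1,-]
e6 timeout(1): 1[cand,t=1,-]
e7 deliver 1→0: ·
e8 deliver 0→1: ·
e9 deliver 1→2: ·
e10 deliver 2→1: ·
e11 deliver 1→2: ·
e12 deliver 0→1: ·
e13 propose(3,'p'): ·
e14 crash(1): 1[✗cand,t=1,-]
e15 propose(2,'z'): ·
e16 deliver 2→1: ·
e17 deliver 1→2: ·
e18 deliver 2→0: ·

0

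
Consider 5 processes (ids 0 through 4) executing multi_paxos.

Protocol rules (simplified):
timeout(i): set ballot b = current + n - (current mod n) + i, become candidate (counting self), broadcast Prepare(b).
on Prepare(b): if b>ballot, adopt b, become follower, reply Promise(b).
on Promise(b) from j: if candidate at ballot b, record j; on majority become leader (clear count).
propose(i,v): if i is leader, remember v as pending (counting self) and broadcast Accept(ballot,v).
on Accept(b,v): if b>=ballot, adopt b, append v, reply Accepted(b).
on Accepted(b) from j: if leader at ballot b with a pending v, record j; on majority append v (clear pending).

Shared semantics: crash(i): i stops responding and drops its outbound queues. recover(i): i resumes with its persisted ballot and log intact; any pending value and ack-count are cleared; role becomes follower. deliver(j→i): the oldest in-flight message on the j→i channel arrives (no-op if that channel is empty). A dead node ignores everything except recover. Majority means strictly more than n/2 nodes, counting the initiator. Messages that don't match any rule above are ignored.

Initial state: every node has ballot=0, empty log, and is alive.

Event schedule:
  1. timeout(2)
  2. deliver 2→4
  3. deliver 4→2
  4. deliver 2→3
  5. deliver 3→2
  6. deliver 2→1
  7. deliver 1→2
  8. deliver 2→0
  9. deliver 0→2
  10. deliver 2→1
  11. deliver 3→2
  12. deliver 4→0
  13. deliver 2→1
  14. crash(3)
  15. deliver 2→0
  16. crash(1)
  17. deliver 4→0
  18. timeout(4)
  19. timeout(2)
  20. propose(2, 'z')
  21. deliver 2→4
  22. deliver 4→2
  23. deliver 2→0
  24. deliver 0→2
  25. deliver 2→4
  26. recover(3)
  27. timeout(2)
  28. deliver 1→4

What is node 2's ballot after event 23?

[1] timeout(2) → N2(cand b7 [-])
[2] deliver 2→4 → N4(foll b7 [-])
[3] deliver 4→2 → ∅
[4] deliver 2→3 → N3(foll b7 [-])
[5] deliver 3→2 → N2(lead b7 [-])
[6] deliver 2→1 → N1(foll b7 [-])
[7] deliver 1→2 → ∅
[8] deliver 2→0 → N0(foll b7 [-])
[9] deliver 0→2 → ∅
[10] deliver 2→1 → ∅
[11] deliver 3→2 → ∅
[12] deliver 4→0 → ∅
[13] deliver 2→1 → ∅
[14] crash(3) → N3(✗foll b7 [-])
[15] deliver 2→0 → ∅
[16] crash(1) → N1(✗foll b7 [-])
[17] deliver 4→0 → ∅
[18] timeout(4) → N4(cand b14 [-])
[19] timeout(2) → N2(cand b12 [-])
[20] propose(2,'z') → ∅
[21] deliver 2→4 → ∅
[22] deliver 4→2 → N2(foll b14 [-])
[23] deliver 2→0 → N0(foll b12 [-])

14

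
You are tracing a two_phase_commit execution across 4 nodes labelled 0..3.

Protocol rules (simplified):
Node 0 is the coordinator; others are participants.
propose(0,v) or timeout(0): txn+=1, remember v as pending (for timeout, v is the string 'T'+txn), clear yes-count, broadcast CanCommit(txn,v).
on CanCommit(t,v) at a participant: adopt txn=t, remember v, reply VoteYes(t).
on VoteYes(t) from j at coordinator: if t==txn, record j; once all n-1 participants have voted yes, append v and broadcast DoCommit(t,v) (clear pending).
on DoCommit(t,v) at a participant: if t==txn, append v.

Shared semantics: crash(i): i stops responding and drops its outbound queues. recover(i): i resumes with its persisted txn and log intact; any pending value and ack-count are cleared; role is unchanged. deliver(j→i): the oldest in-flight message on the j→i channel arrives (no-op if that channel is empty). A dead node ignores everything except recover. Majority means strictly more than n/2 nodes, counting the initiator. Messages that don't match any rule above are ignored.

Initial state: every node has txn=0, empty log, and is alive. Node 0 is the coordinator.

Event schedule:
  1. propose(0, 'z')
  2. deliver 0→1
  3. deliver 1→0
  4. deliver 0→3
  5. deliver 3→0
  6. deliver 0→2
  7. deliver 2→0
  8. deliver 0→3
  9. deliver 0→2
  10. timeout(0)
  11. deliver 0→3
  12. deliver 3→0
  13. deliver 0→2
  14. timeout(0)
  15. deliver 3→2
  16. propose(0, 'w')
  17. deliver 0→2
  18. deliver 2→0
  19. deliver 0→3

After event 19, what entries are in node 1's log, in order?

empty

e1 propose(0,'z'): 0[coor,t=1,-]
e2 deliver 0→1: 1[part,t=1,-]
e3 deliver 1→0: ·
e4 deliver 0→3: 3[part,t=1,-]
e5 deliver 3→0: ·
e6 deliver 0→2: 2[part,t=1,-]
e7 deliver 2→0: 0[coor,t=1,z]
e8 deliver 0→3: 3[part,t=1,z]
e9 deliver 0→2: 2[part,t=1,z]
e10 timeout(0): 0[coor,t=2,z]
e11 deliver 0→3: 3[part,t=2,z]
e12 deliver 3→0: ·
e13 deliver 0→2: 2[part,t=2,z]
e14 timeout(0): 0[coor,t=3,z]
e15 deliver 3→2: ·
e16 propose(0,'w'): 0[coor,t=4,z]
e17 deliver 0→2: 2[part,t=3,z]
e18 deliver 2→0: ·
e19 deliver 0→3: 3[part,t=3,z]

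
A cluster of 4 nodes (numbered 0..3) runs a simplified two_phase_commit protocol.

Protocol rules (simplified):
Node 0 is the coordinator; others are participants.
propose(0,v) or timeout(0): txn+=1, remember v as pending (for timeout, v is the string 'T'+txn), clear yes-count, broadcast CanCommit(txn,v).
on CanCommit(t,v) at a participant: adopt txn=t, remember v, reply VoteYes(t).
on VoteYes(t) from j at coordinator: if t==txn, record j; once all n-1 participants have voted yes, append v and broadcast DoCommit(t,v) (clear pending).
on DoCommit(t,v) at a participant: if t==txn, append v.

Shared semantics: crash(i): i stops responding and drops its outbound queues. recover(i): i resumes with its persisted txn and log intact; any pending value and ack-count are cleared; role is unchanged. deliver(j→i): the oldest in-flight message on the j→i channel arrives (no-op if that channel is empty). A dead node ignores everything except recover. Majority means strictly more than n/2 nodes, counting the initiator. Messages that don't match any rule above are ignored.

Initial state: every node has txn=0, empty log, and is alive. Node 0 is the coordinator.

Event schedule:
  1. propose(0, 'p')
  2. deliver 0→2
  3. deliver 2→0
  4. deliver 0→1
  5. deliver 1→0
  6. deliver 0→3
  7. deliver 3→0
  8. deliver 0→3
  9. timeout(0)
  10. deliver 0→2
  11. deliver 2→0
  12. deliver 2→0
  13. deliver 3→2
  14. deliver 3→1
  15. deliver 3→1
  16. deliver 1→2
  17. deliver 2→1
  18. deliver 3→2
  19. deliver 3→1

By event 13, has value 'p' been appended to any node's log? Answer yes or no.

yes

after 1 — propose(0,'p'): n0:coor/t1/[-]
after 2 — deliver 0→2: n2:part/t1/[-]
after 3 — deliver 2→0: ·
after 4 — deliver 0→1: n1:part/t1/[-]
after 5 — deliver 1→0: ·
after 6 — deliver 0→3: n3:part/t1/[-]
after 7 — deliver 3→0: n0:coor/t1/[p]
after 8 — deliver 0→3: n3:part/t1/[p]
after 9 — timeout(0): n0:coor/t2/[p]
after 10 — deliver 0→2: n2:part/t1/[p]
after 11 — deliver 2→0: ·
after 12 — deliver 2→0: ·
after 13 — deliver 3→2: ·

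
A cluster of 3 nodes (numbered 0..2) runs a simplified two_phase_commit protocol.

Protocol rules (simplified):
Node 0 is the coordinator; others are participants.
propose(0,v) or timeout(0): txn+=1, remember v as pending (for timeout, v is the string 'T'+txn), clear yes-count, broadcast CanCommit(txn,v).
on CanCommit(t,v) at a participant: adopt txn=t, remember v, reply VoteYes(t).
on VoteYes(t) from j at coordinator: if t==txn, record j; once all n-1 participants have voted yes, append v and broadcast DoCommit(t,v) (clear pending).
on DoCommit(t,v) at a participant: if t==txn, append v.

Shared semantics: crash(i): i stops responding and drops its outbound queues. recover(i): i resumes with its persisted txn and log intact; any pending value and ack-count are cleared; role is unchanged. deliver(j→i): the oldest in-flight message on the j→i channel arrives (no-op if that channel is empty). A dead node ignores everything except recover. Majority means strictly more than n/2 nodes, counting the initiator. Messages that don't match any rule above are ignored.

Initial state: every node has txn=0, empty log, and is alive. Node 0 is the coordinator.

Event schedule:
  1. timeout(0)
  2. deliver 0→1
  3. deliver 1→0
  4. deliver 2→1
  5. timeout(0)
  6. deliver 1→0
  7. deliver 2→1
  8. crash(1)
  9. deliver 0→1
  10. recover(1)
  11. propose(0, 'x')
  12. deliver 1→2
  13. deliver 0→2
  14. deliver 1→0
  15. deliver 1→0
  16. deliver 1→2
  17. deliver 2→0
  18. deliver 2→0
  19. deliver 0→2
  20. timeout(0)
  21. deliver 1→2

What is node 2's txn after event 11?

0

step 1 timeout(0): 0={coor,t=1,log=-}
step 2 deliver 0→1: 1={part,t=1,log=-}
step 3 deliver 1→0: —
step 4 deliver 2→1: —
step 5 timeout(0): 0={coor,t=2,log=-}
step 6 deliver 1→0: —
step 7 deliver 2→1: —
step 8 crash(1): 1={✗part,t=1,log=-}
step 9 deliver 0→1: —
step 10 recover(1): 1={part,t=1,log=-}
step 11 propose(0,'x'): 0={coor,t=3,log=-}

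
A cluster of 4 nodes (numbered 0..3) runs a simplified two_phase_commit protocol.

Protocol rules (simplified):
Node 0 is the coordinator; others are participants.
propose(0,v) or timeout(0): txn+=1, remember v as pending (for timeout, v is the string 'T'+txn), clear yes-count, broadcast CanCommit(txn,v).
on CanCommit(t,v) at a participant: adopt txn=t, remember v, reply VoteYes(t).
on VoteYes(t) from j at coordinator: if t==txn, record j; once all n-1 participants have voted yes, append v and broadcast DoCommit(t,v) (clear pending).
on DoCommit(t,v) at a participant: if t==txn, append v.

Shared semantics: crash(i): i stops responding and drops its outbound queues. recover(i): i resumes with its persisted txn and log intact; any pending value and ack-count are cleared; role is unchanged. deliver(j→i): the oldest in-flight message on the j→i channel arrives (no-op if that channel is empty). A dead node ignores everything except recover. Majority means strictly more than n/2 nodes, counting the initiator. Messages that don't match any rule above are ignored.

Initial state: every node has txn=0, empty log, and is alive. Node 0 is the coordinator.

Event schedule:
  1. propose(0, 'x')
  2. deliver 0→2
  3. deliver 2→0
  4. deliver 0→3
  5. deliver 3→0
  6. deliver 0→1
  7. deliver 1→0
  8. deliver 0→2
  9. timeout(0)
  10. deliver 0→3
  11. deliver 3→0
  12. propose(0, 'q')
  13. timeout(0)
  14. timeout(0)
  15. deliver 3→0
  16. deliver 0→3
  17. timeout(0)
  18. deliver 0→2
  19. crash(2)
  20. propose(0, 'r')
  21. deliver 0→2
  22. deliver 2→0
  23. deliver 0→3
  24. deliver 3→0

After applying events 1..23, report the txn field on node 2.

[1] propose(0,'x') → N0(coor t1 [-])
[2] deliver 0→2 → N2(part t1 [-])
[3] deliver 2→0 → ∅
[4] deliver 0→3 → N3(part t1 [-])
[5] deliver 3→0 → ∅
[6] deliver 0→1 → N1(part t1 [-])
[7] deliver 1→0 → N0(coor t1 [x])
[8] deliver 0→2 → N2(part t1 [x])
[9] timeout(0) → N0(coor t2 [x])
[10] deliver 0→3 → N3(part t1 [x])
[11] deliver 3→0 → ∅
[12] propose(0,'q') → N0(coor t3 [x])
[13] timeout(0) → N0(coor t4 [x])
[14] timeout(0) → N0(coor t5 [x])
[15] deliver 3→0 → ∅
[16] deliver 0→3 → N3(part t2 [x])
[17] timeout(0) → N0(coor t6 [x])
[18] deliver 0→2 → N2(part t2 [x])
[19] crash(2) → N2(✗part t2 [x])
[20] propose(0,'r') → N0(coor t7 [x])
[21] deliver 0→2 → ∅
[22] deliver 2→0 → ∅
[23] deliver 0→3 → N3(part t3 [x])

2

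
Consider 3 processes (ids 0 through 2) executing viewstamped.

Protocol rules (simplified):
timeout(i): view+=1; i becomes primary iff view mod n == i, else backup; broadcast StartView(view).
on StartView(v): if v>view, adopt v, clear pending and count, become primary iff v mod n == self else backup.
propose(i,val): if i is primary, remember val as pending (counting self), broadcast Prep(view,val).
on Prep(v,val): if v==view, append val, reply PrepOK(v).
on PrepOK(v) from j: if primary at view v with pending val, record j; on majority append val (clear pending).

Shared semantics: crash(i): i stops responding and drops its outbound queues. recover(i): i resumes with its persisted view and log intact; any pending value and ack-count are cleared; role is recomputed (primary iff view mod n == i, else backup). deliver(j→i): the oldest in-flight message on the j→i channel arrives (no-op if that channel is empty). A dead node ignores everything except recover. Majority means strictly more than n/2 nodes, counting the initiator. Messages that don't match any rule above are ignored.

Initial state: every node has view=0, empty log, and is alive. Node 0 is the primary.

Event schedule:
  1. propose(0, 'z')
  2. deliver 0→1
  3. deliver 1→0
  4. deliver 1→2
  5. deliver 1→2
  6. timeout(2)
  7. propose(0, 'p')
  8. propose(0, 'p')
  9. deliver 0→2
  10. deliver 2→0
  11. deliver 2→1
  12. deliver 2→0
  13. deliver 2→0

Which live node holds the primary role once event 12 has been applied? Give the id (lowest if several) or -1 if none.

1

1. propose(0,'z'):  nop
2. deliver 0→1:  <1:back v0 z>
3. deliver 1→0:  <0:prim v0 z>
4. deliver 1→2:  nop
5. deliver 1→2:  nop
6. timeout(2):  <2:back v1 ->
7. propose(0,'p'):  nop
8. propose(0,'p'):  nop
9. deliver 0→2:  nop
10. deliver 2→0:  <0:back v1 z>
11. deliver 2→1:  <1:prim v1 z>
12. deliver 2→0:  nop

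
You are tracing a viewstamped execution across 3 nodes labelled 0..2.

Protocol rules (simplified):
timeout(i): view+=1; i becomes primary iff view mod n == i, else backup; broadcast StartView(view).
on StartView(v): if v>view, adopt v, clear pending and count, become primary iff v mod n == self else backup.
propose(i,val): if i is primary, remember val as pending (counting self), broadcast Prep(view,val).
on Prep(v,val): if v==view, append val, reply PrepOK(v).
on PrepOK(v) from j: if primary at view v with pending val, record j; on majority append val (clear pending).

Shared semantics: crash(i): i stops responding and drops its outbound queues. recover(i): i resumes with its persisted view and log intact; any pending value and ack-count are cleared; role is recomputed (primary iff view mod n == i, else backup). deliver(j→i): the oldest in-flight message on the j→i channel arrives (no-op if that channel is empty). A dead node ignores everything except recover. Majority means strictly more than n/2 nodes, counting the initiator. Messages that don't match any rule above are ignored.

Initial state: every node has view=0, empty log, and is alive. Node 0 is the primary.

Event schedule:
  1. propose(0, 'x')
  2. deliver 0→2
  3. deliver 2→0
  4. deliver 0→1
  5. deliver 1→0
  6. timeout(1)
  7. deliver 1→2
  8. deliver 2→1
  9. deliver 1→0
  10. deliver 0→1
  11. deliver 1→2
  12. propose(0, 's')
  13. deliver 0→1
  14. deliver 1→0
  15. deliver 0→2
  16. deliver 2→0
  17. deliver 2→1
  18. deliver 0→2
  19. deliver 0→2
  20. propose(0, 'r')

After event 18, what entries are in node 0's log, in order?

after 1 — propose(0,'x'): ·
after 2 — deliver 0→2: n2:back/v0/[x]
after 3 — deliver 2→0: n0:prim/v0/[x]
after 4 — deliver 0→1: n1:back/v0/[x]
after 5 — deliver 1→0: ·
after 6 — timeout(1): n1:prim/v1/[x]
after 7 — deliver 1→2: n2:back/v1/[x]
after 8 — deliver 2→1: ·
after 9 — deliver 1→0: n0:back/v1/[x]
after 10 — deliver 0→1: ·
after 11 — deliver 1→2: ·
after 12 — propose(0,'s'): ·
after 13 — deliver 0→1: ·
after 14 — deliver 1→0: ·
after 15 — deliver 0→2: ·
after 16 — deliver 2→0: ·
after 17 — deliver 2→1: ·
after 18 — deliver 0→2: ·

x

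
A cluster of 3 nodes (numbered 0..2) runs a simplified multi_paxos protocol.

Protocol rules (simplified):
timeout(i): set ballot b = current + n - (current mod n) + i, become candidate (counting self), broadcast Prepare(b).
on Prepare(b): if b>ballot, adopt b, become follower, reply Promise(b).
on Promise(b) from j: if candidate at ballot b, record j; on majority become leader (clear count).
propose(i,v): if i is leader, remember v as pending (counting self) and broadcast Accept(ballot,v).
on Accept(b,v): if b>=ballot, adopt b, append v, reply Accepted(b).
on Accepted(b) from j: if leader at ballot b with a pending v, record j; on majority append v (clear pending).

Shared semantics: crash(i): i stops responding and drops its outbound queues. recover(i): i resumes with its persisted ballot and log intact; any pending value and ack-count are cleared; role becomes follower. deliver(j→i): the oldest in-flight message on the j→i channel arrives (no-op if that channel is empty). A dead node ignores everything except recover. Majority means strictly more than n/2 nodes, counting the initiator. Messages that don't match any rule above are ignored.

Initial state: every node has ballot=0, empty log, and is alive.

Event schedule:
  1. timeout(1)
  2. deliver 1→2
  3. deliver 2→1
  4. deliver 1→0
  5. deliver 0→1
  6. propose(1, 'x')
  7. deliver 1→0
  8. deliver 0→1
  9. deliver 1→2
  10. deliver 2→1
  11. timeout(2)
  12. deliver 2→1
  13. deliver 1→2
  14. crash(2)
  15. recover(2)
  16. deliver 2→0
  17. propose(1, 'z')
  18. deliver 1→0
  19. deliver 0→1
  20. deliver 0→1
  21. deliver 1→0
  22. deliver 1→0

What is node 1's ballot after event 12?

8

step 1 timeout(1): 1={cand,b=4,log=-}
step 2 deliver 1→2: 2={foll,b=4,log=-}
step 3 deliver 2→1: 1={lead,b=4,log=-}
step 4 deliver 1→0: 0={foll,b=4,log=-}
step 5 deliver 0→1: —
step 6 propose(1,'x'): —
step 7 deliver 1→0: 0={foll,b=4,log=x}
step 8 deliver 0→1: 1={lead,b=4,log=x}
step 9 deliver 1→2: 2={foll,b=4,log=x}
step 10 deliver 2→1: —
step 11 timeout(2): 2={cand,b=8,log=x}
step 12 deliver 2→1: 1={foll,b=8,log=x}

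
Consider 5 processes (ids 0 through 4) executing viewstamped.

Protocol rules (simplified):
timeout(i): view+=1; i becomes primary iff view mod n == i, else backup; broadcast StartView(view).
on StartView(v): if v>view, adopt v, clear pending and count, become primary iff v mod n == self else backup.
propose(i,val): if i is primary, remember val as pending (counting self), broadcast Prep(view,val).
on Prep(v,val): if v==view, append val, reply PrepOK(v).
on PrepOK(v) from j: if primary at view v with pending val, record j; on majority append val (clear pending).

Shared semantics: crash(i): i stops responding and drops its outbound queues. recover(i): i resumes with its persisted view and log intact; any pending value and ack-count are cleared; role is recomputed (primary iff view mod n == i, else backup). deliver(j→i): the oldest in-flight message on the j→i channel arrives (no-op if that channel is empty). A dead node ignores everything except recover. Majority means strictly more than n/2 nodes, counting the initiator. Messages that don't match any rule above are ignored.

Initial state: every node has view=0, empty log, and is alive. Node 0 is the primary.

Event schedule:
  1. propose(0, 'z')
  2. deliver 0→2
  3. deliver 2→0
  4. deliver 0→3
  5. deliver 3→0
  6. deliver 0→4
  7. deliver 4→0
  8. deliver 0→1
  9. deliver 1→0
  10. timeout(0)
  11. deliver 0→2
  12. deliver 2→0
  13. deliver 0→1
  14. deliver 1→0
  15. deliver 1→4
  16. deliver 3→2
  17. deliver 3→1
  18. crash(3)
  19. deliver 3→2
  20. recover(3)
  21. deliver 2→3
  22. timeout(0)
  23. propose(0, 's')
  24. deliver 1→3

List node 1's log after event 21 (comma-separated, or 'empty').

z

1. propose(0,'z'):  nop
2. deliver 0→2:  <2:back v0 z>
3. deliver 2→0:  nop
4. deliver 0→3:  <3:back v0 z>
5. deliver 3→0:  <0:prim v0 z>
6. deliver 0→4:  <4:back v0 z>
7. deliver 4→0:  nop
8. deliver 0→1:  <1:back v0 z>
9. deliver 1→0:  nop
10. timeout(0):  <0:back v1 z>
11. deliver 0→2:  <2:back v1 z>
12. deliver 2→0:  nop
13. deliver 0→1:  <1:prim v1 z>
14. deliver 1→0:  nop
15. deliver 1→4:  nop
16. deliver 3→2:  nop
17. deliver 3→1:  nop
18. crash(3):  <3:✗back v0 z>
19. deliver 3→2:  nop
20. recover(3):  <3:back v0 z>
21. deliver 2→3:  nop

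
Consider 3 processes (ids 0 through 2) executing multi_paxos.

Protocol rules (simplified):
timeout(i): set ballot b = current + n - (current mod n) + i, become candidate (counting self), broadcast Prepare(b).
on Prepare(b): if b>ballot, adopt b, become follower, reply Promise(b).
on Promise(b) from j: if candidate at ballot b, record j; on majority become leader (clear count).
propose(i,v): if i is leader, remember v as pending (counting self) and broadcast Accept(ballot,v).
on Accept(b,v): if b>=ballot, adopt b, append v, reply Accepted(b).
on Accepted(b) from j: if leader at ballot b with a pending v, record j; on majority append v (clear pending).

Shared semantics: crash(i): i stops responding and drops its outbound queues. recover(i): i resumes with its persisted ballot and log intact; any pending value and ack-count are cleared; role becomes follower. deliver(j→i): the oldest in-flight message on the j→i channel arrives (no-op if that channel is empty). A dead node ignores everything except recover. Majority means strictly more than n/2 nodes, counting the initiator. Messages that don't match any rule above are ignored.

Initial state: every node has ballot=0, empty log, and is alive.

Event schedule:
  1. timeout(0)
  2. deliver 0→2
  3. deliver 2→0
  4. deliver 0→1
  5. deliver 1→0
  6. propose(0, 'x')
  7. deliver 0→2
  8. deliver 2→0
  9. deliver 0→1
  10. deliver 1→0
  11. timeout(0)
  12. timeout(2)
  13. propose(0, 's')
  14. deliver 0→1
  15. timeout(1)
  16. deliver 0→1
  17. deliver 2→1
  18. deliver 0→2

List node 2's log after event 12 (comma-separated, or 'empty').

[1] timeout(0) → N0(cand b3 [-])
[2] deliver 0→2 → N2(foll b3 [-])
[3] deliver 2→0 → N0(lead b3 [-])
[4] deliver 0→1 → N1(foll b3 [-])
[5] deliver 1→0 → ∅
[6] propose(0,'x') → ∅
[7] deliver 0→2 → N2(foll b3 [x])
[8] deliver 2→0 → N0(lead b3 [x])
[9] deliver 0→1 → N1(foll b3 [x])
[10] deliver 1→0 → ∅
[11] timeout(0) → N0(cand b6 [x])
[12] timeout(2) → N2(cand b8 [x])

x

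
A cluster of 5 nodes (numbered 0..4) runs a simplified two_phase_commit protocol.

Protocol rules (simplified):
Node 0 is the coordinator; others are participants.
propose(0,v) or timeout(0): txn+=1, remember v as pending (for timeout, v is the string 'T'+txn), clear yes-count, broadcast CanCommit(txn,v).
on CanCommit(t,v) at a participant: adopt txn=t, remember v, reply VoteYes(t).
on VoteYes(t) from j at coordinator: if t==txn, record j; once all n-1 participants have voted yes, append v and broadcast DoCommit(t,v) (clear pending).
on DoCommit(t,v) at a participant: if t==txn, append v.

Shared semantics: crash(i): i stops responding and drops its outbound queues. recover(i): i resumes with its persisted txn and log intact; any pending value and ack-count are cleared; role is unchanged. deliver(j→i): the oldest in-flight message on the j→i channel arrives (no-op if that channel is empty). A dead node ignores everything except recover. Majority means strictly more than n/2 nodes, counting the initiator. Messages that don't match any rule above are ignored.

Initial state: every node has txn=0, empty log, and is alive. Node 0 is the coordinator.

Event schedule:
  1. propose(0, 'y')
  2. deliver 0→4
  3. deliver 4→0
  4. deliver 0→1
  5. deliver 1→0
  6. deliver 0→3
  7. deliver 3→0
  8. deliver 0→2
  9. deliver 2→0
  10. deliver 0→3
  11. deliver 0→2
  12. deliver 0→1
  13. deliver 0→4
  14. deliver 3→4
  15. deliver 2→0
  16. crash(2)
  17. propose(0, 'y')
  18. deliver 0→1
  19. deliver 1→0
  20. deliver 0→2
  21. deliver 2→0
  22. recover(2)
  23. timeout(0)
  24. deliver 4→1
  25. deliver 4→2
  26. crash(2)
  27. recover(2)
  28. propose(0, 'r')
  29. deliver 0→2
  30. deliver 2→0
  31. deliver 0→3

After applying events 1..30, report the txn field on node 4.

e1 propose(0,'y'): 0[coor,t=1,-]
e2 deliver 0→4: 4[part,t=1,-]
e3 deliver 4→0: ·
e4 deliver 0→1: 1[part,t=1,-]
e5 deliver 1→0: ·
e6 deliver 0→3: 3[part,t=1,-]
e7 deliver 3→0: ·
e8 deliver 0→2: 2[part,t=1,-]
e9 deliver 2→0: 0[coor,t=1,y]
e10 deliver 0→3: 3[part,t=1,y]
e11 deliver 0→2: 2[part,t=1,y]
e12 deliver 0→1: 1[part,t=1,y]
e13 deliver 0→4: 4[part,t=1,y]
e14 deliver 3→4: ·
e15 deliver 2→0: ·
e16 crash(2): 2[✗part,t=1,y]
e17 propose(0,'y'): 0[coor,t=2,y]
e18 deliver 0→1: 1[part,t=2,y]
e19 deliver 1→0: ·
e20 deliver 0→2: ·
e21 deliver 2→0: ·
e22 recover(2): 2[part,t=1,y]
e23 timeout(0): 0[coor,t=3,y]
e24 deliver 4→1: ·
e25 deliver 4→2: ·
e26 crash(2): 2[✗part,t=1,y]
e27 recover(2): 2[part,t=1,y]
e28 propose(0,'r'): 0[coor,t=4,y]
e29 deliver 0→2: 2[part,t=2,y]
e30 deliver 2→0: ·

1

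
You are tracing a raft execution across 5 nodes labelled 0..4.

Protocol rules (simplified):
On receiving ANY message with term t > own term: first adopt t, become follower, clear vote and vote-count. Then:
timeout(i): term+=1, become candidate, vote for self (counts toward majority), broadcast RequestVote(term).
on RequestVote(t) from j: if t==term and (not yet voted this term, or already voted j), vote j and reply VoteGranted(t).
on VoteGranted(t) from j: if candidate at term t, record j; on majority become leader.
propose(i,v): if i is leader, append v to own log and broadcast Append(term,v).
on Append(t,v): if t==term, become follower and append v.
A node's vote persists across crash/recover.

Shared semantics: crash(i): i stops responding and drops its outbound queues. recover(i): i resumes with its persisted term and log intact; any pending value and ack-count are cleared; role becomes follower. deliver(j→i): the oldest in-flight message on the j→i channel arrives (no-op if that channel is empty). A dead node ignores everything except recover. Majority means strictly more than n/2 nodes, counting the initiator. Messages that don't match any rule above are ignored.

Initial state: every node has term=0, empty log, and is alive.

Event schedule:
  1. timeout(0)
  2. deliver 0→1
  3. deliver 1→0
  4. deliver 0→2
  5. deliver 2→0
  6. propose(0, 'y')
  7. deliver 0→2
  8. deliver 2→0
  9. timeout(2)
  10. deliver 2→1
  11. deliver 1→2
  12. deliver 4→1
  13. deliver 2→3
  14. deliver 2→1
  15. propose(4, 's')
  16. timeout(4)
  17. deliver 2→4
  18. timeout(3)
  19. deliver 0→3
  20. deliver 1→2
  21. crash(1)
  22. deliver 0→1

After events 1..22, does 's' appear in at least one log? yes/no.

e1 timeout(0): 0[cand,t=1,-]
e2 deliver 0→1: 1[foll,t=1,-]
e3 deliver 1→0: ·
e4 deliver 0→2: 2[foll,t=1,-]
e5 deliver 2→0: 0[lead,t=1,-]
e6 propose(0,'y'): 0[lead,t=1,y]
e7 deliver 0→2: 2[foll,t=1,y]
e8 deliver 2→0: ·
e9 timeout(2): 2[cand,t=2,y]
e10 deliver 2→1: 1[foll,t=2,-]
e11 deliver 1→2: ·
e12 deliver 4→1: ·
e13 deliver 2→3: 3[foll,t=2,-]
e14 deliver 2→1: ·
e15 propose(4,'s'): ·
e16 timeout(4): 4[cand,t=1,-]
e17 deliver 2→4: 4[foll,t=2,-]
e18 timeout(3): 3[cand,t=3,-]
e19 deliver 0→3: ·
e20 deliver 1→2: ·
e21 crash(1): 1[✗foll,t=2,-]
e22 deliver 0→1: ·

no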